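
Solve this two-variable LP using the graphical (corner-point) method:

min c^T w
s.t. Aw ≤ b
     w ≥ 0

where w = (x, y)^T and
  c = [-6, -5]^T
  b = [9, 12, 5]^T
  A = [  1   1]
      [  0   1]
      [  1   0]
Each vertex is the intersection of two constraint boundaries that also satisfies all remaining constraints:
  x = 0 and y = 0 → (0, 0)
  x = 5 and y = 0 → (5, 0)
  x + y = 9 and x = 5 → (5, 4)
  x + y = 9 and x = 0 → (0, 9)

Evaluating z = -6x - 5y at each vertex:
  (0, 0): z = 0
  (5, 0): z = -30
  (5, 4): z = -50
  (0, 9): z = -45

The minimum is at (5, 4) with z = -50.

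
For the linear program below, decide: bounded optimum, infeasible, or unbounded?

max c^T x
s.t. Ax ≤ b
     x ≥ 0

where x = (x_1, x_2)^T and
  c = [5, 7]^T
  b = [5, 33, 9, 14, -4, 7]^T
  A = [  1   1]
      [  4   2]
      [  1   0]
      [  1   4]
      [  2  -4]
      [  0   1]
The point (2, 3) satisfies every constraint, so the LP is feasible; the constraints give x_1 ≤ 9 and x_2 ≤ 7, which with x_1, x_2 ≥ 0 keep the feasible region inside a bounded box. A feasible, bounded LP attains a finite optimum at a vertex.

Evaluating z = 5x_1 + 7x_2 at each vertex:
  (0, 1): z = 7
  (2.667, 2.333): z = 29.67
  (2, 3): z = 31
  (0, 3.5): z = 24.5

Feasible with finite optimum z* = 31 at (2, 3).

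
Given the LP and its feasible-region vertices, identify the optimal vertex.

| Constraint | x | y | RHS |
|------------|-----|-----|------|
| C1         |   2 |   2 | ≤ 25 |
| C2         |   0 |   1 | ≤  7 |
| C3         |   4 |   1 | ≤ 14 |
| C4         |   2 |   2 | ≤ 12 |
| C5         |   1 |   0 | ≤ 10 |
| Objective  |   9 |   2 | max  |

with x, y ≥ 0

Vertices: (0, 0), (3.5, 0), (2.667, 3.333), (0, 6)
(3.5, 0) with z = 31.5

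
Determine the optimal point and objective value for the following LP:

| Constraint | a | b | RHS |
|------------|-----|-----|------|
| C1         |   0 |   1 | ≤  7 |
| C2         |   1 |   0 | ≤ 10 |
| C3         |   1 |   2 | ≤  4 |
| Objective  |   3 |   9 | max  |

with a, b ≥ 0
Each vertex is the intersection of two constraint boundaries that also satisfies all remaining constraints:
  a = 0 and b = 0 → (0, 0)
  a + 2b = 4 and b = 0 → (4, 0)
  a + 2b = 4 and a = 0 → (0, 2)

Evaluating z = 3a + 9b at each vertex:
  (0, 0): z = 0
  (4, 0): z = 12
  (0, 2): z = 18

The maximum is at (0, 2) with z = 18.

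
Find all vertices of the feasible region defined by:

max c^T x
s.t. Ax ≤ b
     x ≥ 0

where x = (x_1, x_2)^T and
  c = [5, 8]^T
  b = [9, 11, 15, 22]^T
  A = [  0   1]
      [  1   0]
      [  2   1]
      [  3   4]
Each vertex is the intersection of two constraint boundaries that also satisfies all remaining constraints:
  x_1 = 0 and x_2 = 0 → (0, 0)
  3x_1 + 4x_2 = 22 and x_2 = 0 → (7.333, 0)
  3x_1 + 4x_2 = 22 and x_1 = 0 → (0, 5.5)

Vertices: (0, 0), (7.333, 0), (0, 5.5)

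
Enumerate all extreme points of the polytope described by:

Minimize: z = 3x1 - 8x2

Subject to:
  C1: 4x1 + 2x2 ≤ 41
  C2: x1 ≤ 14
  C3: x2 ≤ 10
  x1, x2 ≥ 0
Each vertex is the intersection of two constraint boundaries that also satisfies all remaining constraints:
  x1 = 0 and x2 = 0 → (0, 0)
  4x1 + 2x2 = 41 and x2 = 0 → (10.25, 0)
  4x1 + 2x2 = 41 and x2 = 10 → (5.25, 10)
  x2 = 10 and x1 = 0 → (0, 10)

Vertices: (0, 0), (10.25, 0), (5.25, 10), (0, 10)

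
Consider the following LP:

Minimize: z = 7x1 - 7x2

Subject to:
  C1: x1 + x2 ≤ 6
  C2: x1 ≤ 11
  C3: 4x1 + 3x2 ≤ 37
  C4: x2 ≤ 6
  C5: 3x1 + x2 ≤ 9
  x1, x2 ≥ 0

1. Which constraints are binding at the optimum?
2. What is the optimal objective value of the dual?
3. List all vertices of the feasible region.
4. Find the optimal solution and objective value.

1. C1, C4, x1 ≥ 0
2. -42 (by strong duality, equal to the primal optimum)
3. (0, 0), (3, 0), (1.5, 4.5), (0, 6)
4. x1 = 0, x2 = 6, z = -42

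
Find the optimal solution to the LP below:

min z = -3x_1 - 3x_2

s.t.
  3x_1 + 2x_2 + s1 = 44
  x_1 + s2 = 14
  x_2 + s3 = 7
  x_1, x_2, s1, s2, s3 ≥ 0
Each vertex is the intersection of two constraint boundaries that also satisfies all remaining constraints:
  x_1 = 0 and x_2 = 0 → (0, 0)
  x_1 = 14 and x_2 = 0 → (14, 0)
  3x_1 + 2x_2 = 44 and x_1 = 14 → (14, 1)
  3x_1 + 2x_2 = 44 and x_2 = 7 → (10, 7)
  x_2 = 7 and x_1 = 0 → (0, 7)

Evaluating z = -3x_1 - 3x_2 at each vertex:
  (0, 0): z = 0
  (14, 0): z = -42
  (14, 1): z = -45
  (10, 7): z = -51
  (0, 7): z = -21

The minimum is at (10, 7) with z = -51.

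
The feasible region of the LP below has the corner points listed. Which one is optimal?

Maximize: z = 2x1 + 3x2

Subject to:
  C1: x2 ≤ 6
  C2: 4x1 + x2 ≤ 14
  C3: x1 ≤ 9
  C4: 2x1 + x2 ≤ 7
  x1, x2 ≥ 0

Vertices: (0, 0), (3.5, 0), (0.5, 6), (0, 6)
Evaluating z = 2x1 + 3x2 at each vertex:
  (0, 0): z = 0
  (3.5, 0): z = 7
  (0.5, 6): z = 19
  (0, 6): z = 18

The largest value is z = 19, attained at (0.5, 6).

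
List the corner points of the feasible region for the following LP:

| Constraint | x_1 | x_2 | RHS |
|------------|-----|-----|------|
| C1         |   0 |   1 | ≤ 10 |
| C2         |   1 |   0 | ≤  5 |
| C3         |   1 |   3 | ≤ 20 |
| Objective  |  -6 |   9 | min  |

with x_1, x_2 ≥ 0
Each vertex is the intersection of two constraint boundaries that also satisfies all remaining constraints:
  x_1 = 0 and x_2 = 0 → (0, 0)
  x_1 = 5 and x_2 = 0 → (5, 0)
  x_1 = 5 and x_1 + 3x_2 = 20 → (5, 5)
  x_1 + 3x_2 = 20 and x_1 = 0 → (0, 6.667)

Vertices: (0, 0), (5, 0), (5, 5), (0, 6.667)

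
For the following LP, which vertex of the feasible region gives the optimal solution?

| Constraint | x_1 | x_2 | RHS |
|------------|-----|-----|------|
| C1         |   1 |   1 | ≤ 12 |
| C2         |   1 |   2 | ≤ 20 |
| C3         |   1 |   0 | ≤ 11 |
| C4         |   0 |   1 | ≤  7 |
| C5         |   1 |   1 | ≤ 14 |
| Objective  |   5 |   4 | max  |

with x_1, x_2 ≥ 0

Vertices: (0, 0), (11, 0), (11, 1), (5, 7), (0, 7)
(11, 1) with z = 59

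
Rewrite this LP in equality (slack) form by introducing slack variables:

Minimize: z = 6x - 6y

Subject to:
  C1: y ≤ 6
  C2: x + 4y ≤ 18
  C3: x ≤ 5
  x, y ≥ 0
min z = 6x - 6y

s.t.
  y + s1 = 6
  x + 4y + s2 = 18
  x + s3 = 5
  x, y, s1, s2, s3 ≥ 0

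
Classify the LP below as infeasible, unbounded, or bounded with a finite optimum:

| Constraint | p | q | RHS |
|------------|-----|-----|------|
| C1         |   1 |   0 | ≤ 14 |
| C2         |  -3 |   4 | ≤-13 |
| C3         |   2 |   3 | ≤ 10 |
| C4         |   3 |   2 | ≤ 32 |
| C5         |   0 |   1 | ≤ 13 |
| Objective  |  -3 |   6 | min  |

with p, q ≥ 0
The point (5, 0) satisfies every constraint, so the LP is feasible; the constraints give p ≤ 14 and q ≤ 13, which with p, q ≥ 0 keep the feasible region inside a bounded box. A feasible, bounded LP attains a finite optimum at a vertex.

The LP has an optimal solution: (5, 0) with z = -15.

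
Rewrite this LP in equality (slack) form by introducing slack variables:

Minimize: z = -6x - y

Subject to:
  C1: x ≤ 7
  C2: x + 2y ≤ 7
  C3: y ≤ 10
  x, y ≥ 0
min z = -6x - y

s.t.
  x + s1 = 7
  x + 2y + s2 = 7
  y + s3 = 10
  x, y, s1, s2, s3 ≥ 0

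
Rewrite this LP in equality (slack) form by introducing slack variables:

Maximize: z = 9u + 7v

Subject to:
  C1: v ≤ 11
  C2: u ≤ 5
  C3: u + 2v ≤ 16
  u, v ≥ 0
max z = 9u + 7v

s.t.
  v + s1 = 11
  u + s2 = 5
  u + 2v + s3 = 16
  u, v, s1, s2, s3 ≥ 0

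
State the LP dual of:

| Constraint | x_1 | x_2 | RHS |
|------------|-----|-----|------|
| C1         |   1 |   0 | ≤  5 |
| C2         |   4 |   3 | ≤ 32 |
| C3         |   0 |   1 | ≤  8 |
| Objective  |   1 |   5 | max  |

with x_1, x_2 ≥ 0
Minimize: z = 5y1 + 32y2 + 8y3

Subject to:
  C1: -y1 - 4y2 ≤ -1
  C2: -3y2 - y3 ≤ -5
  y1, y2, y3 ≥ 0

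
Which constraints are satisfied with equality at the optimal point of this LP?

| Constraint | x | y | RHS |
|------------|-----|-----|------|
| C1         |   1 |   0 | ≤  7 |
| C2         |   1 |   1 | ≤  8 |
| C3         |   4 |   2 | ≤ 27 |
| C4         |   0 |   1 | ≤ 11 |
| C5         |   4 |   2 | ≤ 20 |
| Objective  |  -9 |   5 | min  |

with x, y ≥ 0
Optimal: x = 5, y = 0
Slack at optimum:
  C1: slack = 2
  C2: slack = 3
  C3: slack = 7
  C4: slack = 11
  C5: slack = 0 (binding)
  x ≥ 0: x = 5
  y ≥ 0: y = 0 (binding)
Binding constraints: C5, y ≥ 0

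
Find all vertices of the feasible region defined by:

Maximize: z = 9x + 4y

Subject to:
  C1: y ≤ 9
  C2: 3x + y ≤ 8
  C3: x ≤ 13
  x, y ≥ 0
Each vertex is the intersection of two constraint boundaries that also satisfies all remaining constraints:
  x = 0 and y = 0 → (0, 0)
  3x + y = 8 and y = 0 → (2.667, 0)
  3x + y = 8 and x = 0 → (0, 8)

Vertices: (0, 0), (2.667, 0), (0, 8)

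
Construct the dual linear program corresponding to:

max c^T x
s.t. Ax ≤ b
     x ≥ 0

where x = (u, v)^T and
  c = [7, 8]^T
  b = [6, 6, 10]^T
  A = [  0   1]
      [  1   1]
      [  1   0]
Minimize: z = 6y1 + 6y2 + 10y3

Subject to:
  C1: -y2 - y3 ≤ -7
  C2: -y1 - y2 ≤ -8
  y1, y2, y3 ≥ 0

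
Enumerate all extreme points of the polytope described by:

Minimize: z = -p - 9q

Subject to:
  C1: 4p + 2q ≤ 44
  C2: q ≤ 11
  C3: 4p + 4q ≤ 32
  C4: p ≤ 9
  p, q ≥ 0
Each vertex is the intersection of two constraint boundaries that also satisfies all remaining constraints:
  p = 0 and q = 0 → (0, 0)
  4p + 4q = 32 and q = 0 → (8, 0)
  4p + 4q = 32 and p = 0 → (0, 8)

Vertices: (0, 0), (8, 0), (0, 8)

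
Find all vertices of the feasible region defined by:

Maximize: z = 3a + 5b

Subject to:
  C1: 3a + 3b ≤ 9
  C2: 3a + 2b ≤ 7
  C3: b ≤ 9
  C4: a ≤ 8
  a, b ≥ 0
Each vertex is the intersection of two constraint boundaries that also satisfies all remaining constraints:
  a = 0 and b = 0 → (0, 0)
  3a + 2b = 7 and b = 0 → (2.333, 0)
  3a + 3b = 9 and 3a + 2b = 7 → (1, 2)
  3a + 3b = 9 and a = 0 → (0, 3)

Vertices: (0, 0), (2.333, 0), (1, 2), (0, 3)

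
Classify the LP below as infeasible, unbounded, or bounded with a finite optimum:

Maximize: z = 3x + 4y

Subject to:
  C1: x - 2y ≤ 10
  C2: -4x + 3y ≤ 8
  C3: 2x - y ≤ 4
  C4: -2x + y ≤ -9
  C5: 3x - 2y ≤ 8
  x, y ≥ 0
C3 requires 2x - y ≤ 4, while C4 (-2x + y ≤ -9) is equivalent to 2x - y ≥ 9. Together they would need 9 ≤ 2x - y ≤ 4, which is impossible since 9 > 4. No point satisfies all constraints.

Infeasible: no point satisfies all constraints simultaneously.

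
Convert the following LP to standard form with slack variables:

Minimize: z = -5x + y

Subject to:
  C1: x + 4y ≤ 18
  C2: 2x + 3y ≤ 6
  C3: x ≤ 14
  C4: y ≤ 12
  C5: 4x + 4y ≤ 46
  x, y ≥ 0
min z = -5x + y

s.t.
  x + 4y + s1 = 18
  2x + 3y + s2 = 6
  x + s3 = 14
  y + s4 = 12
  4x + 4y + s5 = 46
  x, y, s1, s2, s3, s4, s5 ≥ 0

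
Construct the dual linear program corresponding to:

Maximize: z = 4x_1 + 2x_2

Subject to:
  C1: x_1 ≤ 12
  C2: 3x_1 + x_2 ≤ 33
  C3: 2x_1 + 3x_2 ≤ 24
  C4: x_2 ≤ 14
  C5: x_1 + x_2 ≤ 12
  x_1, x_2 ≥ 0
Minimize: z = 12y1 + 33y2 + 24y3 + 14y4 + 12y5

Subject to:
  C1: -y1 - 3y2 - 2y3 - y5 ≤ -4
  C2: -y2 - 3y3 - y4 - y5 ≤ -2
  y1, y2, y3, y4, y5 ≥ 0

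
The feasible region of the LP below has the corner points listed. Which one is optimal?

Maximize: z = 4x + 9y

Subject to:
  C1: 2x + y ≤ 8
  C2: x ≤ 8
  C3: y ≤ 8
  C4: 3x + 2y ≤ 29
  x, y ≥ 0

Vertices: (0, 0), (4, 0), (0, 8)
Evaluating z = 4x + 9y at each vertex:
  (0, 0): z = 0
  (4, 0): z = 16
  (0, 8): z = 72

The largest value is z = 72, attained at (0, 8).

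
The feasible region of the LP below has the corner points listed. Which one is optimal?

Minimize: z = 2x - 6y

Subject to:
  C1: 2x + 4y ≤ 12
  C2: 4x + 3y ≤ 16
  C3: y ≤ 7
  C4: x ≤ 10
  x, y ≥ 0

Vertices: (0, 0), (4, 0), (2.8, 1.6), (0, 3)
(0, 3) with z = -18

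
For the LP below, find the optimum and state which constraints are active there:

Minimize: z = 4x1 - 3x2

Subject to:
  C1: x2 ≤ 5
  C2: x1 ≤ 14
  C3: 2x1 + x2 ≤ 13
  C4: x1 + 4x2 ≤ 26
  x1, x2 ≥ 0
Optimal: x1 = 0, x2 = 5
Binding: C1, x1 ≥ 0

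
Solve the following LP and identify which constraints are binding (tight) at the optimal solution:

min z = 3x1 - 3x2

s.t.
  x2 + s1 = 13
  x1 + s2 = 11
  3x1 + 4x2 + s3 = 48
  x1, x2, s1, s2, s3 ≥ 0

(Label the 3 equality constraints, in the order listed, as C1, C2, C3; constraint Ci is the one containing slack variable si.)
Optimal: x1 = 0, x2 = 12
Slack at optimum:
  C1: slack = 1
  C2: slack = 11
  C3: slack = 0 (binding)
  x1 ≥ 0: x1 = 0 (binding)
  x2 ≥ 0: x2 = 12
Binding constraints: C3, x1 ≥ 0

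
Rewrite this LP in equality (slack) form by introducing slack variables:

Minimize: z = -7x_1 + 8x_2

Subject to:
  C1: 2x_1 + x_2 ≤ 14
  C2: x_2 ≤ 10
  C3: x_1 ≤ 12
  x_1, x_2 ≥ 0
min z = -7x_1 + 8x_2

s.t.
  2x_1 + x_2 + s1 = 14
  x_2 + s2 = 10
  x_1 + s3 = 12
  x_1, x_2, s1, s2, s3 ≥ 0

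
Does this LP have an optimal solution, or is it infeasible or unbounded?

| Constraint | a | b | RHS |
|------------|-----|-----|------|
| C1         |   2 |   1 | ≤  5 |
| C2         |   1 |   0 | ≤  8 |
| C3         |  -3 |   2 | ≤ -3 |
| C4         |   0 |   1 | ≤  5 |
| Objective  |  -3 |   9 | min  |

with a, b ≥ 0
The point (2.5, 0) satisfies every constraint, so the LP is feasible; the constraints give a ≤ 8 and b ≤ 5, which with a, b ≥ 0 keep the feasible region inside a bounded box. A feasible, bounded LP attains a finite optimum at a vertex.

Bounded optimum: z* = -7.5 at (2.5, 0).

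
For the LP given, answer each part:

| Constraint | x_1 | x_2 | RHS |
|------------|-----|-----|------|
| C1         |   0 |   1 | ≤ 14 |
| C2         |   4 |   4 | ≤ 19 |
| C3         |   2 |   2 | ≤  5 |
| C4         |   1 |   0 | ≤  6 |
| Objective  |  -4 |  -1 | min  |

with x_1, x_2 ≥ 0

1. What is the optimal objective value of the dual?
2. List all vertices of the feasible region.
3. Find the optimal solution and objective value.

1. -10 (by strong duality, equal to the primal optimum)
2. (0, 0), (2.5, 0), (0, 2.5)
3. x_1 = 2.5, x_2 = 0, z = -10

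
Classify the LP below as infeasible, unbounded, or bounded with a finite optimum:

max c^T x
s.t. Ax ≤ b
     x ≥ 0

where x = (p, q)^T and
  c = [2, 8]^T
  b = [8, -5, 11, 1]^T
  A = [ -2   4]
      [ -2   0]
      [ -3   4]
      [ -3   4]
Feasible point: (3, 0) satisfies every constraint, so the LP is feasible.
Direction d = (1, 0): for each constraint row a, a·d ≤ 0 —
  (-2)(1) + (4)(0) = -2 ≤ 0
  (-2)(1) + (0)(0) = -2 ≤ 0
  (-3)(1) + (4)(0) = -3 ≤ 0
  (-3)(1) + (4)(0) = -3 ≤ 0
and d ≥ 0, so (3, 0) + t·d stays feasible for every t ≥ 0. Along this ray z = 2p + 8q changes by 2 per unit t, so z → +∞.

Unbounded — the objective can increase without bound over the feasible region.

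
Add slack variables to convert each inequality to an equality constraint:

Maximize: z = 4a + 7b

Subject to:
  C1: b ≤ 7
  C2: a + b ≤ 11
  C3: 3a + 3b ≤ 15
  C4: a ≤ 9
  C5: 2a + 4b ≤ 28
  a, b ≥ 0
max z = 4a + 7b

s.t.
  b + s1 = 7
  a + b + s2 = 11
  3a + 3b + s3 = 15
  a + s4 = 9
  2a + 4b + s5 = 28
  a, b, s1, s2, s3, s4, s5 ≥ 0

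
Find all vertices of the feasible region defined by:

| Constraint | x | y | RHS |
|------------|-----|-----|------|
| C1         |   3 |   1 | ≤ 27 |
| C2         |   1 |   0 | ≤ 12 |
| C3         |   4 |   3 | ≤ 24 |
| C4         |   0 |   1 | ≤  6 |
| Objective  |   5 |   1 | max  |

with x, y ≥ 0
Each vertex is the intersection of two constraint boundaries that also satisfies all remaining constraints:
  x = 0 and y = 0 → (0, 0)
  4x + 3y = 24 and y = 0 → (6, 0)
  4x + 3y = 24 and y = 6 → (1.5, 6)
  y = 6 and x = 0 → (0, 6)

Vertices: (0, 0), (6, 0), (1.5, 6), (0, 6)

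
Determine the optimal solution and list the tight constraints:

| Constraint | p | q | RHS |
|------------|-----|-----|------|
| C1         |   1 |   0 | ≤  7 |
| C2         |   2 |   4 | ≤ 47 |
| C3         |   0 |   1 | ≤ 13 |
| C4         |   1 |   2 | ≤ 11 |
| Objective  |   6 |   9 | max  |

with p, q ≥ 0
Optimal: p = 7, q = 2
Slack at optimum:
  C1: slack = 0 (binding)
  C2: slack = 25
  C3: slack = 11
  C4: slack = 0 (binding)
  p ≥ 0: p = 7
  q ≥ 0: q = 2
Binding constraints: C1, C4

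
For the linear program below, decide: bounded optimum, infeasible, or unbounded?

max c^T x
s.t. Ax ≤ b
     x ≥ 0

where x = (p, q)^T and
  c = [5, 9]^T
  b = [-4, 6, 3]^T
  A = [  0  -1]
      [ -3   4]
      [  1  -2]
Feasible point: (4, 4) satisfies every constraint, so the LP is feasible.
Direction d = (4, 3): for each constraint row a, a·d ≤ 0 —
  (0)(4) + (-1)(3) = -3 ≤ 0
  (-3)(4) + (4)(3) = 0 ≤ 0
  (1)(4) + (-2)(3) = -2 ≤ 0
and d ≥ 0, so (4, 4) + t·d stays feasible for every t ≥ 0. Along this ray z = 5p + 9q changes by 47 per unit t, so z → +∞.

Unbounded — the objective can increase without bound over the feasible region.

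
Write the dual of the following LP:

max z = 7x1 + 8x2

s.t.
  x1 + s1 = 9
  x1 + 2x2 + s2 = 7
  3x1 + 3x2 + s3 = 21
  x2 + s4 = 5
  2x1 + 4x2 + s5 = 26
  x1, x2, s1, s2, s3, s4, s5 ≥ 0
Minimize: z = 9y1 + 7y2 + 21y3 + 5y4 + 26y5

Subject to:
  C1: -y1 - y2 - 3y3 - 2y5 ≤ -7
  C2: -2y2 - 3y3 - y4 - 4y5 ≤ -8
  y1, y2, y3, y4, y5 ≥ 0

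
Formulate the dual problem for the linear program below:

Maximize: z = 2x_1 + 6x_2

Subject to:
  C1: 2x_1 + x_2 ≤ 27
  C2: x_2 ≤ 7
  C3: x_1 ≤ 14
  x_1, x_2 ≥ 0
Minimize: z = 27y1 + 7y2 + 14y3

Subject to:
  C1: -2y1 - y3 ≤ -2
  C2: -y1 - y2 ≤ -6
  y1, y2, y3 ≥ 0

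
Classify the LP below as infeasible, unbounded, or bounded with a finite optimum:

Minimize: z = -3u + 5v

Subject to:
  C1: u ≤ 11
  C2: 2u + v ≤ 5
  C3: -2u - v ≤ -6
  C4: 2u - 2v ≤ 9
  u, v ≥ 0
C2 requires 2u + v ≤ 5, while C3 (-2u - v ≤ -6) is equivalent to 2u + v ≥ 6. Together they would need 6 ≤ 2u + v ≤ 5, which is impossible since 6 > 5. No point satisfies all constraints.

The feasible region is empty; the LP is infeasible.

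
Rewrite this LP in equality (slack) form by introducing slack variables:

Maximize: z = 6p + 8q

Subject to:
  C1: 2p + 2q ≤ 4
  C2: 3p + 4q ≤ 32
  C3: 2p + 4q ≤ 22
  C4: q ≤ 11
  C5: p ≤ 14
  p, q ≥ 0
max z = 6p + 8q

s.t.
  2p + 2q + s1 = 4
  3p + 4q + s2 = 32
  2p + 4q + s3 = 22
  q + s4 = 11
  p + s5 = 14
  p, q, s1, s2, s3, s4, s5 ≥ 0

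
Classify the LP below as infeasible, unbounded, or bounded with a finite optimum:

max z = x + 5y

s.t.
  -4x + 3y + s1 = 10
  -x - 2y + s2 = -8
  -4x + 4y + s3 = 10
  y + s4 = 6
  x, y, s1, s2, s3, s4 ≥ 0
Feasible point: (2, 3) satisfies every constraint, so the LP is feasible.
Direction d = (1, 0): for each constraint row a, a·d ≤ 0 —
  (-4)(1) + (3)(0) = -4 ≤ 0
  (-1)(1) + (-2)(0) = -1 ≤ 0
  (-4)(1) + (4)(0) = -4 ≤ 0
  (0)(1) + (1)(0) = 0 ≤ 0
and d ≥ 0, so (2, 3) + t·d stays feasible for every t ≥ 0. Along this ray z = x + 5y changes by 1 per unit t, so z → +∞.

Unbounded: there is a feasible ray along which z → +∞.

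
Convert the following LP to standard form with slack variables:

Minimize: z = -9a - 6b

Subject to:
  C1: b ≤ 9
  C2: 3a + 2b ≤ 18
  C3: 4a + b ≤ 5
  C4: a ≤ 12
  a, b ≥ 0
min z = -9a - 6b

s.t.
  b + s1 = 9
  3a + 2b + s2 = 18
  4a + b + s3 = 5
  a + s4 = 12
  a, b, s1, s2, s3, s4 ≥ 0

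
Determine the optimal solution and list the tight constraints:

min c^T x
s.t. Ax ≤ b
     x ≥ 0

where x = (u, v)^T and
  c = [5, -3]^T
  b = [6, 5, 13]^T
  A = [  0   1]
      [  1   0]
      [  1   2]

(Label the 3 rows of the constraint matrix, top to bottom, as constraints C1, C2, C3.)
Optimal: u = 0, v = 6
Binding: C1, u ≥ 0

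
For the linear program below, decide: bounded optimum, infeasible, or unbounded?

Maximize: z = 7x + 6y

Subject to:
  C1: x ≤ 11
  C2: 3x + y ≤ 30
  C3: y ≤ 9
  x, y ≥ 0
The point (7, 9) satisfies every constraint, so the LP is feasible; the constraints give x ≤ 11 and y ≤ 9, which with x, y ≥ 0 keep the feasible region inside a bounded box. A feasible, bounded LP attains a finite optimum at a vertex.

Evaluating z = 7x + 6y at each vertex:
  (0, 0): z = 0
  (10, 0): z = 70
  (7, 9): z = 103
  (0, 9): z = 54

The LP has an optimal solution: (7, 9) with z = 103.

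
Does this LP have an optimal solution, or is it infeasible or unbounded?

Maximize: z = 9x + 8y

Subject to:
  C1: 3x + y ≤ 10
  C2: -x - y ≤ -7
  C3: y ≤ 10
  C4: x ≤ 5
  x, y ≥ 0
The point (0, 10) satisfies every constraint, so the LP is feasible; the constraints give x ≤ 5 and y ≤ 10, which with x, y ≥ 0 keep the feasible region inside a bounded box. A feasible, bounded LP attains a finite optimum at a vertex.

Evaluating z = 9x + 8y at each vertex:
  (0, 7): z = 56
  (1.5, 5.5): z = 57.5
  (0, 10): z = 80

Bounded optimum: z* = 80 at (0, 10).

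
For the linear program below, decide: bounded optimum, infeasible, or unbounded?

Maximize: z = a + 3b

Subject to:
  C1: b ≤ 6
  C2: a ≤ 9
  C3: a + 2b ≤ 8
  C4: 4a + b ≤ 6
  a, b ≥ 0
The point (0, 4) satisfies every constraint, so the LP is feasible; the constraints give a ≤ 9 and b ≤ 6, which with a, b ≥ 0 keep the feasible region inside a bounded box. A feasible, bounded LP attains a finite optimum at a vertex.

The LP has an optimal solution: (0, 4) with z = 12.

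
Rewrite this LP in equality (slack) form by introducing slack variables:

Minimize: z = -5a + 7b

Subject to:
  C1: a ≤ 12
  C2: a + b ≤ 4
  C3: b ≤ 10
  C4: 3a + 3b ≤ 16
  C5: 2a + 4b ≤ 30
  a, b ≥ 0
min z = -5a + 7b

s.t.
  a + s1 = 12
  a + b + s2 = 4
  b + s3 = 10
  3a + 3b + s4 = 16
  2a + 4b + s5 = 30
  a, b, s1, s2, s3, s4, s5 ≥ 0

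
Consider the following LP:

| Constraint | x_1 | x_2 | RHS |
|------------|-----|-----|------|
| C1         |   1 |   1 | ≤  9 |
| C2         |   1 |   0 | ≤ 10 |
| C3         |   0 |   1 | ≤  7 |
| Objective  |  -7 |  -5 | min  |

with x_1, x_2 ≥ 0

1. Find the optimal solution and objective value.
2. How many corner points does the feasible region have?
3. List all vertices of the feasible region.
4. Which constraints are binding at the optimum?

1. x_1 = 9, x_2 = 0, z = -63
2. 4
3. (0, 0), (9, 0), (2, 7), (0, 7)
4. C1, x_2 ≥ 0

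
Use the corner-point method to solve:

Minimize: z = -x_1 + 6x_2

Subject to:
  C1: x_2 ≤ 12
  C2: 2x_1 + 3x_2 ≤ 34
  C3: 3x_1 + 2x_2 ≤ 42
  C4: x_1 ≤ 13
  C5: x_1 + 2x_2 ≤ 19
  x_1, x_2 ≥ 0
x_1 = 13, x_2 = 0, z = -13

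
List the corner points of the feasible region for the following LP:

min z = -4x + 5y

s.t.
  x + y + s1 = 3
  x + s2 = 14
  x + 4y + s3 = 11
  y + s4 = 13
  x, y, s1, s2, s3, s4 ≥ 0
Each vertex is the intersection of two constraint boundaries that also satisfies all remaining constraints:
  x = 0 and y = 0 → (0, 0)
  x + y = 3 and y = 0 → (3, 0)
  x + y = 3 and x + 4y = 11 → (0.3333, 2.667)
  x + 4y = 11 and x = 0 → (0, 2.75)

Vertices: (0, 0), (3, 0), (0.3333, 2.667), (0, 2.75)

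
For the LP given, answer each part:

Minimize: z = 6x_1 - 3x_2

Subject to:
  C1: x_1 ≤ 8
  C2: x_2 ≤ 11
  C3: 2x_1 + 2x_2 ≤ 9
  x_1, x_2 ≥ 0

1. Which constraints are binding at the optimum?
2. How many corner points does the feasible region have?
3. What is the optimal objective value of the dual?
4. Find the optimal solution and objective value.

1. C3, x_1 ≥ 0
2. 3
3. -13.5 (by strong duality, equal to the primal optimum)
4. x_1 = 0, x_2 = 4.5, z = -13.5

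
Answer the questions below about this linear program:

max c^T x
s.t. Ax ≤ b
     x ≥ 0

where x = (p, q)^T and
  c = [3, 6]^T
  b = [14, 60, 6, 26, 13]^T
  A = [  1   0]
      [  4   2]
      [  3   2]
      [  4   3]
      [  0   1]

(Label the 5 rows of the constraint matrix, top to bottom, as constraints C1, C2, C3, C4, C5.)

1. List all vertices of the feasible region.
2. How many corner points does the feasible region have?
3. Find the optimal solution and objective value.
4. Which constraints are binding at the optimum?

1. (0, 0), (2, 0), (0, 3)
2. 3
3. p = 0, q = 3, z = 18
4. C3, p ≥ 0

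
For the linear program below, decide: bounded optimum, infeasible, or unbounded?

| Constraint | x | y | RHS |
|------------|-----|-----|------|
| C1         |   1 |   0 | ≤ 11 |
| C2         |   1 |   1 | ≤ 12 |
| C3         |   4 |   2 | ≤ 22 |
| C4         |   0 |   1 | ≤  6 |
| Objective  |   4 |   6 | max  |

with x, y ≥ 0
The point (2.5, 6) satisfies every constraint, so the LP is feasible; the constraints give x ≤ 11 and y ≤ 6, which with x, y ≥ 0 keep the feasible region inside a bounded box. A feasible, bounded LP attains a finite optimum at a vertex.

Evaluating z = 4x + 6y at each vertex:
  (0, 0): z = 0
  (5.5, 0): z = 22
  (2.5, 6): z = 46
  (0, 6): z = 36

The LP has an optimal solution: (2.5, 6) with z = 46.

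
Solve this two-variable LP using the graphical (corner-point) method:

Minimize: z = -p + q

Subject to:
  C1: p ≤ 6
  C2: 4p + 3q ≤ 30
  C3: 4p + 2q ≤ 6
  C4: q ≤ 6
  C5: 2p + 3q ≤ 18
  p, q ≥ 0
Each vertex is the intersection of two constraint boundaries that also satisfies all remaining constraints:
  p = 0 and q = 0 → (0, 0)
  4p + 2q = 6 and q = 0 → (1.5, 0)
  4p + 2q = 6 and p = 0 → (0, 3)

Evaluating z = -p + q at each vertex:
  (0, 0): z = 0
  (1.5, 0): z = -1.5
  (0, 3): z = 3

The minimum is at (1.5, 0) with z = -1.5.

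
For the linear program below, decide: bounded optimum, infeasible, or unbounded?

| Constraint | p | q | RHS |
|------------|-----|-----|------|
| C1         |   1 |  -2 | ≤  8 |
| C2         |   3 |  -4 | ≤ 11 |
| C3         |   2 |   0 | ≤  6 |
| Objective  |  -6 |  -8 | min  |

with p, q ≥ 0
Feasible point: (0, 0) satisfies every constraint, so the LP is feasible.
Direction d = (0, 1): for each constraint row a, a·d ≤ 0 —
  (1)(0) + (-2)(1) = -2 ≤ 0
  (3)(0) + (-4)(1) = -4 ≤ 0
  (2)(0) + (0)(1) = 0 ≤ 0
and d ≥ 0, so (0, 0) + t·d stays feasible for every t ≥ 0. Along this ray z = -6p - 8q changes by -8 per unit t, so z → −∞.

The LP is unbounded; z can be made arbitrarily small.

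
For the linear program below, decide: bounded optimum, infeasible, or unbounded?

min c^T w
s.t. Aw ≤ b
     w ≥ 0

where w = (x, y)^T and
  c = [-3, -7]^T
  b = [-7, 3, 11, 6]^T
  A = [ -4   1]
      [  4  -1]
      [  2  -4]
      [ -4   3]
One constraint requires 4x - y ≤ 3, while the constraint -4x + y ≤ -7 is equivalent to 4x - y ≥ 7. Together they would need 7 ≤ 4x - y ≤ 3, which is impossible since 7 > 3. No point satisfies all constraints.

Infeasible — the constraint set is empty.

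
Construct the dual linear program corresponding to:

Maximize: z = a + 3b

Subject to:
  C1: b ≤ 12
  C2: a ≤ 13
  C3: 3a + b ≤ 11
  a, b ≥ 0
Minimize: z = 12y1 + 13y2 + 11y3

Subject to:
  C1: -y2 - 3y3 ≤ -1
  C2: -y1 - y3 ≤ -3
  y1, y2, y3 ≥ 0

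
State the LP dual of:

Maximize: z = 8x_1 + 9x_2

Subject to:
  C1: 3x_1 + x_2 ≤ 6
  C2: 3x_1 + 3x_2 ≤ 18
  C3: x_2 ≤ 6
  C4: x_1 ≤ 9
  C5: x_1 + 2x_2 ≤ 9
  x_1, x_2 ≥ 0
Minimize: z = 6y1 + 18y2 + 6y3 + 9y4 + 9y5

Subject to:
  C1: -3y1 - 3y2 - y4 - y5 ≤ -8
  C2: -y1 - 3y2 - y3 - 2y5 ≤ -9
  y1, y2, y3, y4, y5 ≥ 0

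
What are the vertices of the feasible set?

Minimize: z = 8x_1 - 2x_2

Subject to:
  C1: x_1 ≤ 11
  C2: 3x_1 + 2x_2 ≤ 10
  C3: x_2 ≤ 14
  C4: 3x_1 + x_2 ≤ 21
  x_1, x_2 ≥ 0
Each vertex is the intersection of two constraint boundaries that also satisfies all remaining constraints:
  x_1 = 0 and x_2 = 0 → (0, 0)
  3x_1 + 2x_2 = 10 and x_2 = 0 → (3.333, 0)
  3x_1 + 2x_2 = 10 and x_1 = 0 → (0, 5)

Vertices: (0, 0), (3.333, 0), (0, 5)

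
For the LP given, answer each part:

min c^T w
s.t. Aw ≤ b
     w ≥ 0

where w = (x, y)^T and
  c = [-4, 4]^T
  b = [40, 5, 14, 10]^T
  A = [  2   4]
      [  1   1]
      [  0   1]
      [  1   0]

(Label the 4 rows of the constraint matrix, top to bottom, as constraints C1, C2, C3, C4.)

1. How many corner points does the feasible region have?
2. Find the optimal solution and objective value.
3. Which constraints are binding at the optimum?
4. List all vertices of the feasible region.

1. 3
2. x = 5, y = 0, z = -20
3. C2, y ≥ 0
4. (0, 0), (5, 0), (0, 5)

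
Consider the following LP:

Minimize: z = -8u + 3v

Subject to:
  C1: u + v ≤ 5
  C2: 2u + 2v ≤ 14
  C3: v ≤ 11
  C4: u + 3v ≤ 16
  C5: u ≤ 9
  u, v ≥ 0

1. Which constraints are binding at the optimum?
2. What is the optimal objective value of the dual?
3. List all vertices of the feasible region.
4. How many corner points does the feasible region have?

1. C1, v ≥ 0
2. -40 (by strong duality, equal to the primal optimum)
3. (0, 0), (5, 0), (0, 5)
4. 3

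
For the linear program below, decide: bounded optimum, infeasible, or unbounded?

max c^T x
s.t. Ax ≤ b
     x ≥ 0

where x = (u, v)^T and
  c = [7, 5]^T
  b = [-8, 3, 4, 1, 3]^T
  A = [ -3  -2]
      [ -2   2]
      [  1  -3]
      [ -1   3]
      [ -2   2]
Feasible point: (2, 1) satisfies every constraint, so the LP is feasible.
Direction d = (3, 1): for each constraint row a, a·d ≤ 0 —
  (-3)(3) + (-2)(1) = -11 ≤ 0
  (-2)(3) + (2)(1) = -4 ≤ 0
  (1)(3) + (-3)(1) = 0 ≤ 0
  (-1)(3) + (3)(1) = 0 ≤ 0
  (-2)(3) + (2)(1) = -4 ≤ 0
and d ≥ 0, so (2, 1) + t·d stays feasible for every t ≥ 0. Along this ray z = 7u + 5v changes by 26 per unit t, so z → +∞.

The LP is unbounded; z can be made arbitrarily large.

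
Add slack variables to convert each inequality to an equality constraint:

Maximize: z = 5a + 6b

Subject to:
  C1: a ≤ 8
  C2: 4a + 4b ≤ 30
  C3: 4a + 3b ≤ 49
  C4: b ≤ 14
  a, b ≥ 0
max z = 5a + 6b

s.t.
  a + s1 = 8
  4a + 4b + s2 = 30
  4a + 3b + s3 = 49
  b + s4 = 14
  a, b, s1, s2, s3, s4 ≥ 0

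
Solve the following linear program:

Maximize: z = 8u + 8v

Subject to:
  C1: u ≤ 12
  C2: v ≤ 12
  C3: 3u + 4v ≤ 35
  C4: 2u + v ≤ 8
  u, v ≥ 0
Each vertex is the intersection of two constraint boundaries that also satisfies all remaining constraints:
  u = 0 and v = 0 → (0, 0)
  2u + v = 8 and v = 0 → (4, 0)
  2u + v = 8 and u = 0 → (0, 8)

Evaluating z = 8u + 8v at each vertex:
  (0, 0): z = 0
  (4, 0): z = 32
  (0, 8): z = 64

The maximum is at (0, 8) with z = 64.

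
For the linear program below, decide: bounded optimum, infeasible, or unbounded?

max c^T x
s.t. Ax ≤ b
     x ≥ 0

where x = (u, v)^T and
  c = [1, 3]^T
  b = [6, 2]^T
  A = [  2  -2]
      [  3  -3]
Feasible point: (0, 0) satisfies every constraint, so the LP is feasible.
Direction d = (0, 1): for each constraint row a, a·d ≤ 0 —
  (2)(0) + (-2)(1) = -2 ≤ 0
  (3)(0) + (-3)(1) = -3 ≤ 0
and d ≥ 0, so (0, 0) + t·d stays feasible for every t ≥ 0. Along this ray z = u + 3v changes by 3 per unit t, so z → +∞.

The LP is unbounded; z can be made arbitrarily large.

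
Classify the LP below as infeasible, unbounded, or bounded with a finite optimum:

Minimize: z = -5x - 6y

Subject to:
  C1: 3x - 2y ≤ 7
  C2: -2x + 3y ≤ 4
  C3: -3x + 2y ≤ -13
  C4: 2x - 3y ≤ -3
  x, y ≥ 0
C1 requires 3x - 2y ≤ 7, while C3 (-3x + 2y ≤ -13) is equivalent to 3x - 2y ≥ 13. Together they would need 13 ≤ 3x - 2y ≤ 7, which is impossible since 13 > 7. No point satisfies all constraints.

Infeasible — the constraint set is empty.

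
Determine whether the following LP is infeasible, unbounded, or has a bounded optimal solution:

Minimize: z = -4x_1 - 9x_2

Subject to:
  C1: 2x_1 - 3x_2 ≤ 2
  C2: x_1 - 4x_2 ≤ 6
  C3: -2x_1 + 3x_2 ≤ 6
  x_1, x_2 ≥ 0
Feasible point: (0, 0) satisfies every constraint, so the LP is feasible.
Direction d = (3, 2): for each constraint row a, a·d ≤ 0 —
  (2)(3) + (-3)(2) = 0 ≤ 0
  (1)(3) + (-4)(2) = -5 ≤ 0
  (-2)(3) + (3)(2) = 0 ≤ 0
and d ≥ 0, so (0, 0) + t·d stays feasible for every t ≥ 0. Along this ray z = -4x_1 - 9x_2 changes by -30 per unit t, so z → −∞.

Unbounded: there is a feasible ray along which z → −∞.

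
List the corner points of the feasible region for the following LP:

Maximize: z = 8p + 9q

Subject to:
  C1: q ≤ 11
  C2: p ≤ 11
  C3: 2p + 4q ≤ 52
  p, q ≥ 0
Each vertex is the intersection of two constraint boundaries that also satisfies all remaining constraints:
  p = 0 and q = 0 → (0, 0)
  p = 11 and q = 0 → (11, 0)
  p = 11 and 2p + 4q = 52 → (11, 7.5)
  q = 11 and 2p + 4q = 52 → (4, 11)
  q = 11 and p = 0 → (0, 11)

Vertices: (0, 0), (11, 0), (11, 7.5), (4, 11), (0, 11)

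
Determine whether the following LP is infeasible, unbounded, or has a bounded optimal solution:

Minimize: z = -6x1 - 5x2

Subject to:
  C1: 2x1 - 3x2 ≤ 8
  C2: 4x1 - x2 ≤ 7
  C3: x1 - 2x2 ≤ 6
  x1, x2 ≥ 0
Feasible point: (0, 0) satisfies every constraint, so the LP is feasible.
Direction d = (0, 1): for each constraint row a, a·d ≤ 0 —
  (2)(0) + (-3)(1) = -3 ≤ 0
  (4)(0) + (-1)(1) = -1 ≤ 0
  (1)(0) + (-2)(1) = -2 ≤ 0
and d ≥ 0, so (0, 0) + t·d stays feasible for every t ≥ 0. Along this ray z = -6x1 - 5x2 changes by -5 per unit t, so z → −∞.

Unbounded — the objective can decrease without bound over the feasible region.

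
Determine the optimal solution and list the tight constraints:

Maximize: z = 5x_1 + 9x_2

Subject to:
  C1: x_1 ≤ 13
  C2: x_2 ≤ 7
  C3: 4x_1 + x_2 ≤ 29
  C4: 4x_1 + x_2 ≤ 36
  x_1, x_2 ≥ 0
Optimal: x_1 = 5.5, x_2 = 7
Slack at optimum:
  C1: slack = 7.5
  C2: slack = 0 (binding)
  C3: slack = 0 (binding)
  C4: slack = 7
  x_1 ≥ 0: x_1 = 5.5
  x_2 ≥ 0: x_2 = 7
Binding constraints: C2, C3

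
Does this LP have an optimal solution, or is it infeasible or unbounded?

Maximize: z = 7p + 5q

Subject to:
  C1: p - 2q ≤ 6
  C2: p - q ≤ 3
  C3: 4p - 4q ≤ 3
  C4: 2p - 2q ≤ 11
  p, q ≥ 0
Feasible point: (0, 0) satisfies every constraint, so the LP is feasible.
Direction d = (0, 1): for each constraint row a, a·d ≤ 0 —
  (1)(0) + (-2)(1) = -2 ≤ 0
  (1)(0) + (-1)(1) = -1 ≤ 0
  (4)(0) + (-4)(1) = -4 ≤ 0
  (2)(0) + (-2)(1) = -2 ≤ 0
and d ≥ 0, so (0, 0) + t·d stays feasible for every t ≥ 0. Along this ray z = 7p + 5q changes by 5 per unit t, so z → +∞.

Unbounded — the objective can increase without bound over the feasible region.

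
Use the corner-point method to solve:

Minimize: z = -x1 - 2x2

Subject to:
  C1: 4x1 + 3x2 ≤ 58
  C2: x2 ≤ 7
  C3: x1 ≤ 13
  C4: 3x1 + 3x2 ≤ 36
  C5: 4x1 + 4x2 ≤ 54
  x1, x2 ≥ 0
x1 = 5, x2 = 7, z = -19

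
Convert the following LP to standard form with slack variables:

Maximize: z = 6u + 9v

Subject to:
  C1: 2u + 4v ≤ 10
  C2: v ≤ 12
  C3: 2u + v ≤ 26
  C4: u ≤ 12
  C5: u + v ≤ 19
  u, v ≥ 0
max z = 6u + 9v

s.t.
  2u + 4v + s1 = 10
  v + s2 = 12
  2u + v + s3 = 26
  u + s4 = 12
  u + v + s5 = 19
  u, v, s1, s2, s3, s4, s5 ≥ 0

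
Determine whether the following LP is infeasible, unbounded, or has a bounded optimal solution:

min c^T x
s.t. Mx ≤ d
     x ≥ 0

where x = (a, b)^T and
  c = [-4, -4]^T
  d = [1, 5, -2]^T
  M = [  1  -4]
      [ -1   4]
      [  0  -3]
Feasible point: (0, 1) satisfies every constraint, so the LP is feasible.
Direction d = (4, 1): for each constraint row a, a·d ≤ 0 —
  (1)(4) + (-4)(1) = 0 ≤ 0
  (-1)(4) + (4)(1) = 0 ≤ 0
  (0)(4) + (-3)(1) = -3 ≤ 0
and d ≥ 0, so (0, 1) + t·d stays feasible for every t ≥ 0. Along this ray z = -4a - 4b changes by -20 per unit t, so z → −∞.

Unbounded — the objective can decrease without bound over the feasible region.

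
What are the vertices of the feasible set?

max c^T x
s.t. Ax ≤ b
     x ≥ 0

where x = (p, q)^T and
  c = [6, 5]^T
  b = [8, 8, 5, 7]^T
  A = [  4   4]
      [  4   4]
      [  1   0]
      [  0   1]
Each vertex is the intersection of two constraint boundaries that also satisfies all remaining constraints:
  p = 0 and q = 0 → (0, 0)
  4p + 4q = 8 and q = 0 → (2, 0)
  4p + 4q = 8 and p = 0 → (0, 2)

Vertices: (0, 0), (2, 0), (0, 2)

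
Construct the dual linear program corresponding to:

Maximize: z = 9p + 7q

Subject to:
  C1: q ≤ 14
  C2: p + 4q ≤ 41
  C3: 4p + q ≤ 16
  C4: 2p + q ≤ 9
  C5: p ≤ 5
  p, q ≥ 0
Minimize: z = 14y1 + 41y2 + 16y3 + 9y4 + 5y5

Subject to:
  C1: -y2 - 4y3 - 2y4 - y5 ≤ -9
  C2: -y1 - 4y2 - y3 - y4 ≤ -7
  y1, y2, y3, y4, y5 ≥ 0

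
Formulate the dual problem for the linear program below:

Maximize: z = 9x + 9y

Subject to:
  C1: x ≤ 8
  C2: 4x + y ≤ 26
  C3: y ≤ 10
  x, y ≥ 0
Minimize: z = 8y1 + 26y2 + 10y3

Subject to:
  C1: -y1 - 4y2 ≤ -9
  C2: -y2 - y3 ≤ -9
  y1, y2, y3 ≥ 0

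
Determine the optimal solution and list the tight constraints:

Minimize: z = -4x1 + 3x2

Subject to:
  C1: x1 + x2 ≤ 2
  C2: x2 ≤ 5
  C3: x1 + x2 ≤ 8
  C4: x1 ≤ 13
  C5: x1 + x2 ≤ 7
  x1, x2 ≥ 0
Optimal: x1 = 2, x2 = 0
Slack at optimum:
  C1: slack = 0 (binding)
  C2: slack = 5
  C3: slack = 6
  C4: slack = 11
  C5: slack = 5
  x1 ≥ 0: x1 = 2
  x2 ≥ 0: x2 = 0 (binding)
Binding constraints: C1, x2 ≥ 0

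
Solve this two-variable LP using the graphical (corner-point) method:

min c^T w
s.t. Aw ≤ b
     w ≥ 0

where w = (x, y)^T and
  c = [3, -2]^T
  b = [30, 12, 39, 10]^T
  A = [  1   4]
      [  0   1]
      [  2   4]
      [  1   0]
Each vertex is the intersection of two constraint boundaries that also satisfies all remaining constraints:
  x = 0 and y = 0 → (0, 0)
  x = 10 and y = 0 → (10, 0)
  2x + 4y = 39 and x = 10 → (10, 4.75)
  x + 4y = 30 and 2x + 4y = 39 → (9, 5.25)
  x + 4y = 30 and x = 0 → (0, 7.5)

Evaluating z = 3x - 2y at each vertex:
  (0, 0): z = 0
  (10, 0): z = 30
  (10, 4.75): z = 20.5
  (9, 5.25): z = 16.5
  (0, 7.5): z = -15

The minimum is at (0, 7.5) with z = -15.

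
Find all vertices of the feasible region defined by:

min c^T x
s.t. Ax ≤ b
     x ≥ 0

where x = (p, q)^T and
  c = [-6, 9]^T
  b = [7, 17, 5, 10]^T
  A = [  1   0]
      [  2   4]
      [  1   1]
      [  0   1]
Each vertex is the intersection of two constraint boundaries that also satisfies all remaining constraints:
  p = 0 and q = 0 → (0, 0)
  p + q = 5 and q = 0 → (5, 0)
  2p + 4q = 17 and p + q = 5 → (1.5, 3.5)
  2p + 4q = 17 and p = 0 → (0, 4.25)

Vertices: (0, 0), (5, 0), (1.5, 3.5), (0, 4.25)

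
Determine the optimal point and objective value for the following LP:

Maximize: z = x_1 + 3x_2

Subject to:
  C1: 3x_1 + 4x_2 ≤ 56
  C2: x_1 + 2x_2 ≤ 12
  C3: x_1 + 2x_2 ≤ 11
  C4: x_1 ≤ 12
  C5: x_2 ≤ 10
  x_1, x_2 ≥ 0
Each vertex is the intersection of two constraint boundaries that also satisfies all remaining constraints:
  x_1 = 0 and x_2 = 0 → (0, 0)
  x_1 + 2x_2 = 11 and x_2 = 0 → (11, 0)
  x_1 + 2x_2 = 11 and x_1 = 0 → (0, 5.5)

Evaluating z = x_1 + 3x_2 at each vertex:
  (0, 0): z = 0
  (11, 0): z = 11
  (0, 5.5): z = 16.5

The maximum is at (0, 5.5) with z = 16.5.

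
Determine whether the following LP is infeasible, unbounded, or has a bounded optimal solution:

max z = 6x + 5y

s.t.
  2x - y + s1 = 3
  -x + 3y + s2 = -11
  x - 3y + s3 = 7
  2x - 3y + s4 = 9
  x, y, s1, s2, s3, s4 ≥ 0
The row x - 3y + s3 = 7 with s3 ≥ 0 requires x - 3y ≤ 7, while the row -x + 3y + s2 = -11 with s2 ≥ 0 is equivalent to x - 3y ≥ 11. Together they would need 11 ≤ x - 3y ≤ 7, which is impossible since 11 > 7. No point satisfies all constraints.

Infeasible — the constraint set is empty.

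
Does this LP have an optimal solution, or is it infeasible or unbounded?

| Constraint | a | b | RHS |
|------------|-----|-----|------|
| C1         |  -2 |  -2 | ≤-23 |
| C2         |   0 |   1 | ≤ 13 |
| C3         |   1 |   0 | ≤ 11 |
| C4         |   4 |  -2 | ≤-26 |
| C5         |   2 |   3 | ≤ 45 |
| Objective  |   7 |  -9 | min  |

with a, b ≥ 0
The point (0, 13) satisfies every constraint, so the LP is feasible; the constraints give a ≤ 11 and b ≤ 13, which with a, b ≥ 0 keep the feasible region inside a bounded box. A feasible, bounded LP attains a finite optimum at a vertex.

Feasible with finite optimum z* = -117 at (0, 13).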